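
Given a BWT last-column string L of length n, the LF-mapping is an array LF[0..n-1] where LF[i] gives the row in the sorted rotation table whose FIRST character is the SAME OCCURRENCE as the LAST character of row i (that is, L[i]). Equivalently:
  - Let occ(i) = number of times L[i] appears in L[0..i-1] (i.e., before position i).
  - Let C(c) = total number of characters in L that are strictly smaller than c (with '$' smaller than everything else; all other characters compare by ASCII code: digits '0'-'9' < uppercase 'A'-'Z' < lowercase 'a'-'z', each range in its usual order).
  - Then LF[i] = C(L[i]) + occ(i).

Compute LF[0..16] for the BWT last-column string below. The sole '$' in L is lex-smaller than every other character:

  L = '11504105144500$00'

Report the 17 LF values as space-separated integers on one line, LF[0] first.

Answer: 7 8 14 1 11 9 2 15 10 12 13 16 3 4 0 5 6

Derivation:
Char counts: '$':1, '0':6, '1':4, '4':3, '5':3
C (first-col start): C('$')=0, C('0')=1, C('1')=7, C('4')=11, C('5')=14
L[0]='1': occ=0, LF[0]=C('1')+0=7+0=7
L[1]='1': occ=1, LF[1]=C('1')+1=7+1=8
L[2]='5': occ=0, LF[2]=C('5')+0=14+0=14
L[3]='0': occ=0, LF[3]=C('0')+0=1+0=1
L[4]='4': occ=0, LF[4]=C('4')+0=11+0=11
L[5]='1': occ=2, LF[5]=C('1')+2=7+2=9
L[6]='0': occ=1, LF[6]=C('0')+1=1+1=2
L[7]='5': occ=1, LF[7]=C('5')+1=14+1=15
L[8]='1': occ=3, LF[8]=C('1')+3=7+3=10
L[9]='4': occ=1, LF[9]=C('4')+1=11+1=12
L[10]='4': occ=2, LF[10]=C('4')+2=11+2=13
L[11]='5': occ=2, LF[11]=C('5')+2=14+2=16
L[12]='0': occ=2, LF[12]=C('0')+2=1+2=3
L[13]='0': occ=3, LF[13]=C('0')+3=1+3=4
L[14]='$': occ=0, LF[14]=C('$')+0=0+0=0
L[15]='0': occ=4, LF[15]=C('0')+4=1+4=5
L[16]='0': occ=5, LF[16]=C('0')+5=1+5=6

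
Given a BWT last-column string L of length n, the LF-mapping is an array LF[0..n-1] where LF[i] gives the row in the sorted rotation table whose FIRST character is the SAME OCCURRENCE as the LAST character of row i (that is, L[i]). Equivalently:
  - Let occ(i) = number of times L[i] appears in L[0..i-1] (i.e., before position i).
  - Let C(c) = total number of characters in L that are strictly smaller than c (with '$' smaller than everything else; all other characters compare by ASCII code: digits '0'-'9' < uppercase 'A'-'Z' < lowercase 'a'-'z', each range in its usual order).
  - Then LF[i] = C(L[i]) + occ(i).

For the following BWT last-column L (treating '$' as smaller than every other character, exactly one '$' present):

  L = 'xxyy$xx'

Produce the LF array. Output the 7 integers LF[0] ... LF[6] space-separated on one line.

Answer: 1 2 5 6 0 3 4

Derivation:
Char counts: '$':1, 'x':4, 'y':2
C (first-col start): C('$')=0, C('x')=1, C('y')=5
L[0]='x': occ=0, LF[0]=C('x')+0=1+0=1
L[1]='x': occ=1, LF[1]=C('x')+1=1+1=2
L[2]='y': occ=0, LF[2]=C('y')+0=5+0=5
L[3]='y': occ=1, LF[3]=C('y')+1=5+1=6
L[4]='$': occ=0, LF[4]=C('$')+0=0+0=0
L[5]='x': occ=2, LF[5]=C('x')+2=1+2=3
L[6]='x': occ=3, LF[6]=C('x')+3=1+3=4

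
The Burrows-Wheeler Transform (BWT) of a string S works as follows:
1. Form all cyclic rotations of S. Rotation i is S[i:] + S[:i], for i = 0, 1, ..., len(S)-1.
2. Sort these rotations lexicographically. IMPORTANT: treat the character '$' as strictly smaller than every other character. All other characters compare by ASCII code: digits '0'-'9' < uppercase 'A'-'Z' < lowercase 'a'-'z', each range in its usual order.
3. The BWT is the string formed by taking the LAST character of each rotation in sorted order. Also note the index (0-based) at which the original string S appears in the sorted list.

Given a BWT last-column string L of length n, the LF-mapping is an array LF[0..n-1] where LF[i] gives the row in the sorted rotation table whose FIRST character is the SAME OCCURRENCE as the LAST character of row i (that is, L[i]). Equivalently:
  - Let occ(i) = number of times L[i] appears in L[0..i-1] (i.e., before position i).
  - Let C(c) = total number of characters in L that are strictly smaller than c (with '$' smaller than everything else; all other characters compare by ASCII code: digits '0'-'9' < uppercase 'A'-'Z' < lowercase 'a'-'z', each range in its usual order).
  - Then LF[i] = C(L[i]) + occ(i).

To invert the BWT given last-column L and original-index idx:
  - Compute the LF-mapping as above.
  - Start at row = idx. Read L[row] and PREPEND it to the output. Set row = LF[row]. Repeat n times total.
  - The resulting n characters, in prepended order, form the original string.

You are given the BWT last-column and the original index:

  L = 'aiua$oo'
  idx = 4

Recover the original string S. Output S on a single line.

LF mapping: 1 3 6 2 0 4 5
Walk LF starting at row 4, prepending L[row]:
  step 1: row=4, L[4]='$', prepend. Next row=LF[4]=0
  step 2: row=0, L[0]='a', prepend. Next row=LF[0]=1
  step 3: row=1, L[1]='i', prepend. Next row=LF[1]=3
  step 4: row=3, L[3]='a', prepend. Next row=LF[3]=2
  step 5: row=2, L[2]='u', prepend. Next row=LF[2]=6
  step 6: row=6, L[6]='o', prepend. Next row=LF[6]=5
  step 7: row=5, L[5]='o', prepend. Next row=LF[5]=4
Reversed output: oouaia$

Answer: oouaia$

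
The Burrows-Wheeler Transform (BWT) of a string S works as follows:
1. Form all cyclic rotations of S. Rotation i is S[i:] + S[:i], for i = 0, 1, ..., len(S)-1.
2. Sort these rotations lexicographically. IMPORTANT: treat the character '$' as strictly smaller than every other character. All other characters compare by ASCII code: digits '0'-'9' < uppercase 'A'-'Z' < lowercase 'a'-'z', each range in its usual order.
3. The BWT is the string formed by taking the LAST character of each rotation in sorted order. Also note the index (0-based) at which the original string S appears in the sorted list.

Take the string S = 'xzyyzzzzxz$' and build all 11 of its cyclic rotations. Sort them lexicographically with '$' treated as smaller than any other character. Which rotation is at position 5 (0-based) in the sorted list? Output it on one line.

All 11 rotations (rotation i = S[i:]+S[:i]):
  rot[0] = xzyyzzzzxz$
  rot[1] = zyyzzzzxz$x
  rot[2] = yyzzzzxz$xz
  rot[3] = yzzzzxz$xzy
  rot[4] = zzzzxz$xzyy
  rot[5] = zzzxz$xzyyz
  rot[6] = zzxz$xzyyzz
  rot[7] = zxz$xzyyzzz
  rot[8] = xz$xzyyzzzz
  rot[9] = z$xzyyzzzzx
  rot[10] = $xzyyzzzzxz
Sorted (with $ < everything):
  sorted[0] = $xzyyzzzzxz
  sorted[1] = xz$xzyyzzzz
  sorted[2] = xzyyzzzzxz$
  sorted[3] = yyzzzzxz$xz
  sorted[4] = yzzzzxz$xzy
  sorted[5] = z$xzyyzzzzx
  sorted[6] = zxz$xzyyzzz
  sorted[7] = zyyzzzzxz$x
  sorted[8] = zzxz$xzyyzz
  sorted[9] = zzzxz$xzyyz
  sorted[10] = zzzzxz$xzyy
sorted[5] = z$xzyyzzzzx

Answer: z$xzyyzzzzx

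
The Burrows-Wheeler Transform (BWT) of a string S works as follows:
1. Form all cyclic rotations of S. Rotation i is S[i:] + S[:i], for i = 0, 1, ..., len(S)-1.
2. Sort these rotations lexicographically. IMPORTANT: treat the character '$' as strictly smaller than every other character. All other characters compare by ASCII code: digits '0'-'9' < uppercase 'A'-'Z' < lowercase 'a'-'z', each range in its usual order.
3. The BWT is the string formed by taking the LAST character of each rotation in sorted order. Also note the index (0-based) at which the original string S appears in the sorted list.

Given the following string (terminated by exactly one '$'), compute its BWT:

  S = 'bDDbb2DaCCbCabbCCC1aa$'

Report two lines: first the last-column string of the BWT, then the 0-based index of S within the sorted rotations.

All 22 rotations (rotation i = S[i:]+S[:i]):
  rot[0] = bDDbb2DaCCbCabbCCC1aa$
  rot[1] = DDbb2DaCCbCabbCCC1aa$b
  rot[2] = Dbb2DaCCbCabbCCC1aa$bD
  rot[3] = bb2DaCCbCabbCCC1aa$bDD
  rot[4] = b2DaCCbCabbCCC1aa$bDDb
  rot[5] = 2DaCCbCabbCCC1aa$bDDbb
  rot[6] = DaCCbCabbCCC1aa$bDDbb2
  rot[7] = aCCbCabbCCC1aa$bDDbb2D
  rot[8] = CCbCabbCCC1aa$bDDbb2Da
  rot[9] = CbCabbCCC1aa$bDDbb2DaC
  rot[10] = bCabbCCC1aa$bDDbb2DaCC
  rot[11] = CabbCCC1aa$bDDbb2DaCCb
  rot[12] = abbCCC1aa$bDDbb2DaCCbC
  rot[13] = bbCCC1aa$bDDbb2DaCCbCa
  rot[14] = bCCC1aa$bDDbb2DaCCbCab
  rot[15] = CCC1aa$bDDbb2DaCCbCabb
  rot[16] = CC1aa$bDDbb2DaCCbCabbC
  rot[17] = C1aa$bDDbb2DaCCbCabbCC
  rot[18] = 1aa$bDDbb2DaCCbCabbCCC
  rot[19] = aa$bDDbb2DaCCbCabbCCC1
  rot[20] = a$bDDbb2DaCCbCabbCCC1a
  rot[21] = $bDDbb2DaCCbCabbCCC1aa
Sorted (with $ < everything):
  sorted[0] = $bDDbb2DaCCbCabbCCC1aa  (last char: 'a')
  sorted[1] = 1aa$bDDbb2DaCCbCabbCCC  (last char: 'C')
  sorted[2] = 2DaCCbCabbCCC1aa$bDDbb  (last char: 'b')
  sorted[3] = C1aa$bDDbb2DaCCbCabbCC  (last char: 'C')
  sorted[4] = CC1aa$bDDbb2DaCCbCabbC  (last char: 'C')
  sorted[5] = CCC1aa$bDDbb2DaCCbCabb  (last char: 'b')
  sorted[6] = CCbCabbCCC1aa$bDDbb2Da  (last char: 'a')
  sorted[7] = CabbCCC1aa$bDDbb2DaCCb  (last char: 'b')
  sorted[8] = CbCabbCCC1aa$bDDbb2DaC  (last char: 'C')
  sorted[9] = DDbb2DaCCbCabbCCC1aa$b  (last char: 'b')
  sorted[10] = DaCCbCabbCCC1aa$bDDbb2  (last char: '2')
  sorted[11] = Dbb2DaCCbCabbCCC1aa$bD  (last char: 'D')
  sorted[12] = a$bDDbb2DaCCbCabbCCC1a  (last char: 'a')
  sorted[13] = aCCbCabbCCC1aa$bDDbb2D  (last char: 'D')
  sorted[14] = aa$bDDbb2DaCCbCabbCCC1  (last char: '1')
  sorted[15] = abbCCC1aa$bDDbb2DaCCbC  (last char: 'C')
  sorted[16] = b2DaCCbCabbCCC1aa$bDDb  (last char: 'b')
  sorted[17] = bCCC1aa$bDDbb2DaCCbCab  (last char: 'b')
  sorted[18] = bCabbCCC1aa$bDDbb2DaCC  (last char: 'C')
  sorted[19] = bDDbb2DaCCbCabbCCC1aa$  (last char: '$')
  sorted[20] = bb2DaCCbCabbCCC1aa$bDD  (last char: 'D')
  sorted[21] = bbCCC1aa$bDDbb2DaCCbCa  (last char: 'a')
Last column: aCbCCbabCb2DaD1CbbC$Da
Original string S is at sorted index 19

Answer: aCbCCbabCb2DaD1CbbC$Da
19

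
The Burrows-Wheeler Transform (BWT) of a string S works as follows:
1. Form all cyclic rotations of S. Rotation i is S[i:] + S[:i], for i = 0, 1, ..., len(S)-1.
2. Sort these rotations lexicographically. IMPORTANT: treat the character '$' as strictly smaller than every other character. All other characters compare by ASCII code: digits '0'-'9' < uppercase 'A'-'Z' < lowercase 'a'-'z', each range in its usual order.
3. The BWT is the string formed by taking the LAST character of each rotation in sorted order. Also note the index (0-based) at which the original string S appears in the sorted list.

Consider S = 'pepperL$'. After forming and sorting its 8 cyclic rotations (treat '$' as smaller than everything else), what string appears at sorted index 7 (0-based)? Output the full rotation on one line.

Answer: rL$peppe

Derivation:
All 8 rotations (rotation i = S[i:]+S[:i]):
  rot[0] = pepperL$
  rot[1] = epperL$p
  rot[2] = pperL$pe
  rot[3] = perL$pep
  rot[4] = erL$pepp
  rot[5] = rL$peppe
  rot[6] = L$pepper
  rot[7] = $pepperL
Sorted (with $ < everything):
  sorted[0] = $pepperL
  sorted[1] = L$pepper
  sorted[2] = epperL$p
  sorted[3] = erL$pepp
  sorted[4] = pepperL$
  sorted[5] = perL$pep
  sorted[6] = pperL$pe
  sorted[7] = rL$peppe
sorted[7] = rL$peppe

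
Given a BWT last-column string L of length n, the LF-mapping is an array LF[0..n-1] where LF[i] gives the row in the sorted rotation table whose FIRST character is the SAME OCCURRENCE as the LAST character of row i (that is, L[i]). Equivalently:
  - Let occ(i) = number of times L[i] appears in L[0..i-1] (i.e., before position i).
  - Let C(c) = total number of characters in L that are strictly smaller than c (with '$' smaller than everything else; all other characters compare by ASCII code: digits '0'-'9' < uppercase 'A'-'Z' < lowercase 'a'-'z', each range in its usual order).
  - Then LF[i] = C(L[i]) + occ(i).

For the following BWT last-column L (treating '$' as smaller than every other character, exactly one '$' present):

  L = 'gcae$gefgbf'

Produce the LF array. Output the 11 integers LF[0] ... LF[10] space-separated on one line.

Char counts: '$':1, 'a':1, 'b':1, 'c':1, 'e':2, 'f':2, 'g':3
C (first-col start): C('$')=0, C('a')=1, C('b')=2, C('c')=3, C('e')=4, C('f')=6, C('g')=8
L[0]='g': occ=0, LF[0]=C('g')+0=8+0=8
L[1]='c': occ=0, LF[1]=C('c')+0=3+0=3
L[2]='a': occ=0, LF[2]=C('a')+0=1+0=1
L[3]='e': occ=0, LF[3]=C('e')+0=4+0=4
L[4]='$': occ=0, LF[4]=C('$')+0=0+0=0
L[5]='g': occ=1, LF[5]=C('g')+1=8+1=9
L[6]='e': occ=1, LF[6]=C('e')+1=4+1=5
L[7]='f': occ=0, LF[7]=C('f')+0=6+0=6
L[8]='g': occ=2, LF[8]=C('g')+2=8+2=10
L[9]='b': occ=0, LF[9]=C('b')+0=2+0=2
L[10]='f': occ=1, LF[10]=C('f')+1=6+1=7

Answer: 8 3 1 4 0 9 5 6 10 2 7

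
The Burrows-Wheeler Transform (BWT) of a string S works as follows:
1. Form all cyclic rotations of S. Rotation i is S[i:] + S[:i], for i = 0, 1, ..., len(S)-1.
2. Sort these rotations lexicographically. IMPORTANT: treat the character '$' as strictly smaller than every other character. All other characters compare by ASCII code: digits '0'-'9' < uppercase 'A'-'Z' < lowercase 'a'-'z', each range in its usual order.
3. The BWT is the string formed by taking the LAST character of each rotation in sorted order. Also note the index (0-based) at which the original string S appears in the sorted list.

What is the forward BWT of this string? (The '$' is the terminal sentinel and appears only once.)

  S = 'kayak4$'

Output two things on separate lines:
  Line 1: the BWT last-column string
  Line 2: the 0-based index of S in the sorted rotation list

Answer: 4kyka$a
5

Derivation:
All 7 rotations (rotation i = S[i:]+S[:i]):
  rot[0] = kayak4$
  rot[1] = ayak4$k
  rot[2] = yak4$ka
  rot[3] = ak4$kay
  rot[4] = k4$kaya
  rot[5] = 4$kayak
  rot[6] = $kayak4
Sorted (with $ < everything):
  sorted[0] = $kayak4  (last char: '4')
  sorted[1] = 4$kayak  (last char: 'k')
  sorted[2] = ak4$kay  (last char: 'y')
  sorted[3] = ayak4$k  (last char: 'k')
  sorted[4] = k4$kaya  (last char: 'a')
  sorted[5] = kayak4$  (last char: '$')
  sorted[6] = yak4$ka  (last char: 'a')
Last column: 4kyka$a
Original string S is at sorted index 5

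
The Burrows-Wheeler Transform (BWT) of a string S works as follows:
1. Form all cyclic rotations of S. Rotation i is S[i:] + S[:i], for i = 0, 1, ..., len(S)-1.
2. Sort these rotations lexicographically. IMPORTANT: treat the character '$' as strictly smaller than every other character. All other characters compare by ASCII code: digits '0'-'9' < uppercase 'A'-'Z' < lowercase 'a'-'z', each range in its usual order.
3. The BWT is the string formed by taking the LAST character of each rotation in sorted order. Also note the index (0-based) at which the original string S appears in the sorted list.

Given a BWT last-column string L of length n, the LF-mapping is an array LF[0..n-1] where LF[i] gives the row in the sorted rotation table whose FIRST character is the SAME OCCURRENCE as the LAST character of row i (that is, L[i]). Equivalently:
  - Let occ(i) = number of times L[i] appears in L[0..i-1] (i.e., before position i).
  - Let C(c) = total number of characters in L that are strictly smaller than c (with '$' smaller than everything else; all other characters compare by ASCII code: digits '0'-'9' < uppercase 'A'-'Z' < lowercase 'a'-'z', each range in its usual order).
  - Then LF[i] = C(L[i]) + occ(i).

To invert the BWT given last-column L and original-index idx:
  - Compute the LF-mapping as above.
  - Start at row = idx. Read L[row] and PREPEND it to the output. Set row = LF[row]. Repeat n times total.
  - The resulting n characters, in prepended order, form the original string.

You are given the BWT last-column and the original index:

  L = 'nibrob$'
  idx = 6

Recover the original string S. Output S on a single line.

LF mapping: 4 3 1 6 5 2 0
Walk LF starting at row 6, prepending L[row]:
  step 1: row=6, L[6]='$', prepend. Next row=LF[6]=0
  step 2: row=0, L[0]='n', prepend. Next row=LF[0]=4
  step 3: row=4, L[4]='o', prepend. Next row=LF[4]=5
  step 4: row=5, L[5]='b', prepend. Next row=LF[5]=2
  step 5: row=2, L[2]='b', prepend. Next row=LF[2]=1
  step 6: row=1, L[1]='i', prepend. Next row=LF[1]=3
  step 7: row=3, L[3]='r', prepend. Next row=LF[3]=6
Reversed output: ribbon$

Answer: ribbon$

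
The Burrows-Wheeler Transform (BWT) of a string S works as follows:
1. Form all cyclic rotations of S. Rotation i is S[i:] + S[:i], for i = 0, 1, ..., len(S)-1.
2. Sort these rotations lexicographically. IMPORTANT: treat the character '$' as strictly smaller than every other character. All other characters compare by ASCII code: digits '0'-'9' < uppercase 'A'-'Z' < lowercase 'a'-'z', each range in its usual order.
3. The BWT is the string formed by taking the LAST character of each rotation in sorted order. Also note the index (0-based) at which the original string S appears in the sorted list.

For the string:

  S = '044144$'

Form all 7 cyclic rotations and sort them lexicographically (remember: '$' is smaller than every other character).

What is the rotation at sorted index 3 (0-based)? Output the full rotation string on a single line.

Answer: 4$04414

Derivation:
All 7 rotations (rotation i = S[i:]+S[:i]):
  rot[0] = 044144$
  rot[1] = 44144$0
  rot[2] = 4144$04
  rot[3] = 144$044
  rot[4] = 44$0441
  rot[5] = 4$04414
  rot[6] = $044144
Sorted (with $ < everything):
  sorted[0] = $044144
  sorted[1] = 044144$
  sorted[2] = 144$044
  sorted[3] = 4$04414
  sorted[4] = 4144$04
  sorted[5] = 44$0441
  sorted[6] = 44144$0
sorted[3] = 4$04414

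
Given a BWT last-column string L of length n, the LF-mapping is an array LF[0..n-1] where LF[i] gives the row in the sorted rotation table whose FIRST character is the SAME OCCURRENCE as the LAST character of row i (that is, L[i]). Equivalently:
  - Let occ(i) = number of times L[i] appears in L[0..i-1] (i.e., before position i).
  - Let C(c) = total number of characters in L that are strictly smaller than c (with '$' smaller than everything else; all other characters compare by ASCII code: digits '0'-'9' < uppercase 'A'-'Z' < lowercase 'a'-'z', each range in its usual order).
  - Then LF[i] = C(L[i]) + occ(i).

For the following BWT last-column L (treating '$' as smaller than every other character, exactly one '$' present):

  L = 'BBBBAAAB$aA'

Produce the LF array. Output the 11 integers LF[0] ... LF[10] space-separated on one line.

Char counts: '$':1, 'A':4, 'B':5, 'a':1
C (first-col start): C('$')=0, C('A')=1, C('B')=5, C('a')=10
L[0]='B': occ=0, LF[0]=C('B')+0=5+0=5
L[1]='B': occ=1, LF[1]=C('B')+1=5+1=6
L[2]='B': occ=2, LF[2]=C('B')+2=5+2=7
L[3]='B': occ=3, LF[3]=C('B')+3=5+3=8
L[4]='A': occ=0, LF[4]=C('A')+0=1+0=1
L[5]='A': occ=1, LF[5]=C('A')+1=1+1=2
L[6]='A': occ=2, LF[6]=C('A')+2=1+2=3
L[7]='B': occ=4, LF[7]=C('B')+4=5+4=9
L[8]='$': occ=0, LF[8]=C('$')+0=0+0=0
L[9]='a': occ=0, LF[9]=C('a')+0=10+0=10
L[10]='A': occ=3, LF[10]=C('A')+3=1+3=4

Answer: 5 6 7 8 1 2 3 9 0 10 4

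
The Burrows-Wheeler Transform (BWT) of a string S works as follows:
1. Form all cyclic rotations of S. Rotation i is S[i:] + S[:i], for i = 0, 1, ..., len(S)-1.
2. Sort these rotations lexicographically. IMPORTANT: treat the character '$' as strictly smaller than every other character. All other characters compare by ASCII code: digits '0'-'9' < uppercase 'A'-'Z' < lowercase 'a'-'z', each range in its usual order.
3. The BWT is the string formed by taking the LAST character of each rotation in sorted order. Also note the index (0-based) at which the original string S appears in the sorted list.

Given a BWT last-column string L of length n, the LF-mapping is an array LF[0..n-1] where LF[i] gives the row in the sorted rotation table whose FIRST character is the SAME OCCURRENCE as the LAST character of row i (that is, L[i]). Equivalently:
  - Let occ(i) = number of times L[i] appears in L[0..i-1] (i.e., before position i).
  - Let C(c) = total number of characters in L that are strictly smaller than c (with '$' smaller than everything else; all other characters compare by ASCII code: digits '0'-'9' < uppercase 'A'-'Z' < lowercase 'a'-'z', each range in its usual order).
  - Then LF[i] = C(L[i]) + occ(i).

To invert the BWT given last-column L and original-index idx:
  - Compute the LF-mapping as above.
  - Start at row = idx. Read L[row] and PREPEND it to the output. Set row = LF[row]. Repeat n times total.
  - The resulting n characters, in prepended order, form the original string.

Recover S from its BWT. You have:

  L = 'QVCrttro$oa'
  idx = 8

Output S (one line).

Answer: rotatorVCQ$

Derivation:
LF mapping: 2 3 1 7 9 10 8 5 0 6 4
Walk LF starting at row 8, prepending L[row]:
  step 1: row=8, L[8]='$', prepend. Next row=LF[8]=0
  step 2: row=0, L[0]='Q', prepend. Next row=LF[0]=2
  step 3: row=2, L[2]='C', prepend. Next row=LF[2]=1
  step 4: row=1, L[1]='V', prepend. Next row=LF[1]=3
  step 5: row=3, L[3]='r', prepend. Next row=LF[3]=7
  step 6: row=7, L[7]='o', prepend. Next row=LF[7]=5
  step 7: row=5, L[5]='t', prepend. Next row=LF[5]=10
  step 8: row=10, L[10]='a', prepend. Next row=LF[10]=4
  step 9: row=4, L[4]='t', prepend. Next row=LF[4]=9
  step 10: row=9, L[9]='o', prepend. Next row=LF[9]=6
  step 11: row=6, L[6]='r', prepend. Next row=LF[6]=8
Reversed output: rotatorVCQ$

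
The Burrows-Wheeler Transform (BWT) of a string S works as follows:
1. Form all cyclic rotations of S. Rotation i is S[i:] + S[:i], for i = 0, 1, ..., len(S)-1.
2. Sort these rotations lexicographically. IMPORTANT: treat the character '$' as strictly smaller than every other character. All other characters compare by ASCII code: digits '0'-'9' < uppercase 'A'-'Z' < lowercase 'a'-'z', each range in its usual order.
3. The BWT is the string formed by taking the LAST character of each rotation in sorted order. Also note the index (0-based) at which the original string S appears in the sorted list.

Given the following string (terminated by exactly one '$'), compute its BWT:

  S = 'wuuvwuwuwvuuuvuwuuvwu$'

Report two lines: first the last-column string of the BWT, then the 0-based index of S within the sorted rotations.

All 22 rotations (rotation i = S[i:]+S[:i]):
  rot[0] = wuuvwuwuwvuuuvuwuuvwu$
  rot[1] = uuvwuwuwvuuuvuwuuvwu$w
  rot[2] = uvwuwuwvuuuvuwuuvwu$wu
  rot[3] = vwuwuwvuuuvuwuuvwu$wuu
  rot[4] = wuwuwvuuuvuwuuvwu$wuuv
  rot[5] = uwuwvuuuvuwuuvwu$wuuvw
  rot[6] = wuwvuuuvuwuuvwu$wuuvwu
  rot[7] = uwvuuuvuwuuvwu$wuuvwuw
  rot[8] = wvuuuvuwuuvwu$wuuvwuwu
  rot[9] = vuuuvuwuuvwu$wuuvwuwuw
  rot[10] = uuuvuwuuvwu$wuuvwuwuwv
  rot[11] = uuvuwuuvwu$wuuvwuwuwvu
  rot[12] = uvuwuuvwu$wuuvwuwuwvuu
  rot[13] = vuwuuvwu$wuuvwuwuwvuuu
  rot[14] = uwuuvwu$wuuvwuwuwvuuuv
  rot[15] = wuuvwu$wuuvwuwuwvuuuvu
  rot[16] = uuvwu$wuuvwuwuwvuuuvuw
  rot[17] = uvwu$wuuvwuwuwvuuuvuwu
  rot[18] = vwu$wuuvwuwuwvuuuvuwuu
  rot[19] = wu$wuuvwuwuwvuuuvuwuuv
  rot[20] = u$wuuvwuwuwvuuuvuwuuvw
  rot[21] = $wuuvwuwuwvuuuvuwuuvwu
Sorted (with $ < everything):
  sorted[0] = $wuuvwuwuwvuuuvuwuuvwu  (last char: 'u')
  sorted[1] = u$wuuvwuwuwvuuuvuwuuvw  (last char: 'w')
  sorted[2] = uuuvuwuuvwu$wuuvwuwuwv  (last char: 'v')
  sorted[3] = uuvuwuuvwu$wuuvwuwuwvu  (last char: 'u')
  sorted[4] = uuvwu$wuuvwuwuwvuuuvuw  (last char: 'w')
  sorted[5] = uuvwuwuwvuuuvuwuuvwu$w  (last char: 'w')
  sorted[6] = uvuwuuvwu$wuuvwuwuwvuu  (last char: 'u')
  sorted[7] = uvwu$wuuvwuwuwvuuuvuwu  (last char: 'u')
  sorted[8] = uvwuwuwvuuuvuwuuvwu$wu  (last char: 'u')
  sorted[9] = uwuuvwu$wuuvwuwuwvuuuv  (last char: 'v')
  sorted[10] = uwuwvuuuvuwuuvwu$wuuvw  (last char: 'w')
  sorted[11] = uwvuuuvuwuuvwu$wuuvwuw  (last char: 'w')
  sorted[12] = vuuuvuwuuvwu$wuuvwuwuw  (last char: 'w')
  sorted[13] = vuwuuvwu$wuuvwuwuwvuuu  (last char: 'u')
  sorted[14] = vwu$wuuvwuwuwvuuuvuwuu  (last char: 'u')
  sorted[15] = vwuwuwvuuuvuwuuvwu$wuu  (last char: 'u')
  sorted[16] = wu$wuuvwuwuwvuuuvuwuuv  (last char: 'v')
  sorted[17] = wuuvwu$wuuvwuwuwvuuuvu  (last char: 'u')
  sorted[18] = wuuvwuwuwvuuuvuwuuvwu$  (last char: '$')
  sorted[19] = wuwuwvuuuvuwuuvwu$wuuv  (last char: 'v')
  sorted[20] = wuwvuuuvuwuuvwu$wuuvwu  (last char: 'u')
  sorted[21] = wvuuuvuwuuvwu$wuuvwuwu  (last char: 'u')
Last column: uwvuwwuuuvwwwuuuvu$vuu
Original string S is at sorted index 18

Answer: uwvuwwuuuvwwwuuuvu$vuu
18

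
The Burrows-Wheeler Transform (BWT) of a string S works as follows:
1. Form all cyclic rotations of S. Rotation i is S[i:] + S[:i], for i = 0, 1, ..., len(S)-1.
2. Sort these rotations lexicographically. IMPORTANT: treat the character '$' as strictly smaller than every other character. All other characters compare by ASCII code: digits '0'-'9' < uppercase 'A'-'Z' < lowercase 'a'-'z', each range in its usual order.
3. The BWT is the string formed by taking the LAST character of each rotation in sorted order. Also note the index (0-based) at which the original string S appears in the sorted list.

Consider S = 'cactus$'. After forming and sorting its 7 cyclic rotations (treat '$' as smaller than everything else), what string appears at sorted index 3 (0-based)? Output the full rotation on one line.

All 7 rotations (rotation i = S[i:]+S[:i]):
  rot[0] = cactus$
  rot[1] = actus$c
  rot[2] = ctus$ca
  rot[3] = tus$cac
  rot[4] = us$cact
  rot[5] = s$cactu
  rot[6] = $cactus
Sorted (with $ < everything):
  sorted[0] = $cactus
  sorted[1] = actus$c
  sorted[2] = cactus$
  sorted[3] = ctus$ca
  sorted[4] = s$cactu
  sorted[5] = tus$cac
  sorted[6] = us$cact
sorted[3] = ctus$ca

Answer: ctus$ca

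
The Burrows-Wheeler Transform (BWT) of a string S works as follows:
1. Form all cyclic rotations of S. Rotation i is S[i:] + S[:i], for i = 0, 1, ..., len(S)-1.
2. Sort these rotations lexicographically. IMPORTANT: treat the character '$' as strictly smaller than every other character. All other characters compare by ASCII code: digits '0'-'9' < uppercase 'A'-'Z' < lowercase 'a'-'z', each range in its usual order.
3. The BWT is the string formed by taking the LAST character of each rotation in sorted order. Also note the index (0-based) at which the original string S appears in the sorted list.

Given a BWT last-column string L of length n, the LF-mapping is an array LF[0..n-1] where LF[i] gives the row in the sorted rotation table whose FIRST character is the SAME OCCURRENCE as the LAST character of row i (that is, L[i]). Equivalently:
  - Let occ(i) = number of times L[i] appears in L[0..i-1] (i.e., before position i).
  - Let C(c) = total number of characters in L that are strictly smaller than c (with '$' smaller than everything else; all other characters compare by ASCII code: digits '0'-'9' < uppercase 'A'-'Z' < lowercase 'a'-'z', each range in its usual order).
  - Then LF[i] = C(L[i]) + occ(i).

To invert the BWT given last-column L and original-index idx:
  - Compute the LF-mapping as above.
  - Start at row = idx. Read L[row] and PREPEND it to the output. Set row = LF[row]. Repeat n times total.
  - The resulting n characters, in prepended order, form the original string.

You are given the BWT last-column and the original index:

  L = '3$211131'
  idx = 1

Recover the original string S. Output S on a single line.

Answer: 1121133$

Derivation:
LF mapping: 6 0 5 1 2 3 7 4
Walk LF starting at row 1, prepending L[row]:
  step 1: row=1, L[1]='$', prepend. Next row=LF[1]=0
  step 2: row=0, L[0]='3', prepend. Next row=LF[0]=6
  step 3: row=6, L[6]='3', prepend. Next row=LF[6]=7
  step 4: row=7, L[7]='1', prepend. Next row=LF[7]=4
  step 5: row=4, L[4]='1', prepend. Next row=LF[4]=2
  step 6: row=2, L[2]='2', prepend. Next row=LF[2]=5
  step 7: row=5, L[5]='1', prepend. Next row=LF[5]=3
  step 8: row=3, L[3]='1', prepend. Next row=LF[3]=1
Reversed output: 1121133$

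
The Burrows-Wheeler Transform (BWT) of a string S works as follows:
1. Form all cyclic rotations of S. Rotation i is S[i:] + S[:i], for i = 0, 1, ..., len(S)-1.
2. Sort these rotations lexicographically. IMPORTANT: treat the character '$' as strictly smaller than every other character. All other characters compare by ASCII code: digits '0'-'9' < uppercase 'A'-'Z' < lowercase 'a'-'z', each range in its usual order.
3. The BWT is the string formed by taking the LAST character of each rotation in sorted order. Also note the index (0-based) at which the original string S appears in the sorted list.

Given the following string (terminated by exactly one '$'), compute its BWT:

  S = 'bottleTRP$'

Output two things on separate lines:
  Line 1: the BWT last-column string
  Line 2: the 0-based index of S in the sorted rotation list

Answer: PRTe$ltbto
4

Derivation:
All 10 rotations (rotation i = S[i:]+S[:i]):
  rot[0] = bottleTRP$
  rot[1] = ottleTRP$b
  rot[2] = ttleTRP$bo
  rot[3] = tleTRP$bot
  rot[4] = leTRP$bott
  rot[5] = eTRP$bottl
  rot[6] = TRP$bottle
  rot[7] = RP$bottleT
  rot[8] = P$bottleTR
  rot[9] = $bottleTRP
Sorted (with $ < everything):
  sorted[0] = $bottleTRP  (last char: 'P')
  sorted[1] = P$bottleTR  (last char: 'R')
  sorted[2] = RP$bottleT  (last char: 'T')
  sorted[3] = TRP$bottle  (last char: 'e')
  sorted[4] = bottleTRP$  (last char: '$')
  sorted[5] = eTRP$bottl  (last char: 'l')
  sorted[6] = leTRP$bott  (last char: 't')
  sorted[7] = ottleTRP$b  (last char: 'b')
  sorted[8] = tleTRP$bot  (last char: 't')
  sorted[9] = ttleTRP$bo  (last char: 'o')
Last column: PRTe$ltbto
Original string S is at sorted index 4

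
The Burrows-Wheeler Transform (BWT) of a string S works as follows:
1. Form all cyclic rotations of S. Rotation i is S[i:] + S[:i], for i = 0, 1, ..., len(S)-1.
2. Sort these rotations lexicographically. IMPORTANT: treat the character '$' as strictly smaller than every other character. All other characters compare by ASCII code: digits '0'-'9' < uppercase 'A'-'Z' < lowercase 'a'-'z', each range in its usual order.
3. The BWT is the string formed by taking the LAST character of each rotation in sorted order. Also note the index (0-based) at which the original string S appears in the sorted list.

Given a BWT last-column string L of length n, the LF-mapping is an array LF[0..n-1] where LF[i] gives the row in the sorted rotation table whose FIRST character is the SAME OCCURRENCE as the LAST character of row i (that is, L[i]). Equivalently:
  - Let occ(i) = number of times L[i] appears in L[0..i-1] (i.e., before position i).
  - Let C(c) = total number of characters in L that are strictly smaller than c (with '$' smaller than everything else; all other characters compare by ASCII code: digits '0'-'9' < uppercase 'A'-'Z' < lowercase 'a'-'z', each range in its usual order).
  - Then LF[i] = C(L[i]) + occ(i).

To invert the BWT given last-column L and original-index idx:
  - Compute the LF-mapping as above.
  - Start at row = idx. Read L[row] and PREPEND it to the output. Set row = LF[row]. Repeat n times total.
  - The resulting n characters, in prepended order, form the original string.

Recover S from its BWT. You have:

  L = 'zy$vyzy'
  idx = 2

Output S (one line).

Answer: yvyyzz$

Derivation:
LF mapping: 5 2 0 1 3 6 4
Walk LF starting at row 2, prepending L[row]:
  step 1: row=2, L[2]='$', prepend. Next row=LF[2]=0
  step 2: row=0, L[0]='z', prepend. Next row=LF[0]=5
  step 3: row=5, L[5]='z', prepend. Next row=LF[5]=6
  step 4: row=6, L[6]='y', prepend. Next row=LF[6]=4
  step 5: row=4, L[4]='y', prepend. Next row=LF[4]=3
  step 6: row=3, L[3]='v', prepend. Next row=LF[3]=1
  step 7: row=1, L[1]='y', prepend. Next row=LF[1]=2
Reversed output: yvyyzz$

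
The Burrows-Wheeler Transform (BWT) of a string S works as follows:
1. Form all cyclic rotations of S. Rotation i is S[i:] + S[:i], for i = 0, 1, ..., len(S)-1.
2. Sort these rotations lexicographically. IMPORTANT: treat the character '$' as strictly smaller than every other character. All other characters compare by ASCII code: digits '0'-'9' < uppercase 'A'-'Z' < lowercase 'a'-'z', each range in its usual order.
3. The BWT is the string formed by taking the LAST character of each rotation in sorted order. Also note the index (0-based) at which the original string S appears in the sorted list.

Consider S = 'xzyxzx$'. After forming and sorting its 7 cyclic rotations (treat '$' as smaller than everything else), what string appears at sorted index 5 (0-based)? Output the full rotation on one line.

Answer: zx$xzyx

Derivation:
All 7 rotations (rotation i = S[i:]+S[:i]):
  rot[0] = xzyxzx$
  rot[1] = zyxzx$x
  rot[2] = yxzx$xz
  rot[3] = xzx$xzy
  rot[4] = zx$xzyx
  rot[5] = x$xzyxz
  rot[6] = $xzyxzx
Sorted (with $ < everything):
  sorted[0] = $xzyxzx
  sorted[1] = x$xzyxz
  sorted[2] = xzx$xzy
  sorted[3] = xzyxzx$
  sorted[4] = yxzx$xz
  sorted[5] = zx$xzyx
  sorted[6] = zyxzx$x
sorted[5] = zx$xzyx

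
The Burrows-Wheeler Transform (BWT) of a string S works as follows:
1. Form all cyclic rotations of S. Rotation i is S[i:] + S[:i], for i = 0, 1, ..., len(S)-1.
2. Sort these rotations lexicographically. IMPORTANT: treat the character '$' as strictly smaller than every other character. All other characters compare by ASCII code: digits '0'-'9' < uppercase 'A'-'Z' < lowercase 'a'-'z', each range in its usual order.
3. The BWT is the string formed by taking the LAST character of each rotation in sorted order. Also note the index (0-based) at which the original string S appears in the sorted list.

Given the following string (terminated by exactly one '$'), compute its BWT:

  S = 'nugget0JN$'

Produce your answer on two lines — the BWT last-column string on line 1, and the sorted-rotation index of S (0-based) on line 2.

All 10 rotations (rotation i = S[i:]+S[:i]):
  rot[0] = nugget0JN$
  rot[1] = ugget0JN$n
  rot[2] = gget0JN$nu
  rot[3] = get0JN$nug
  rot[4] = et0JN$nugg
  rot[5] = t0JN$nugge
  rot[6] = 0JN$nugget
  rot[7] = JN$nugget0
  rot[8] = N$nugget0J
  rot[9] = $nugget0JN
Sorted (with $ < everything):
  sorted[0] = $nugget0JN  (last char: 'N')
  sorted[1] = 0JN$nugget  (last char: 't')
  sorted[2] = JN$nugget0  (last char: '0')
  sorted[3] = N$nugget0J  (last char: 'J')
  sorted[4] = et0JN$nugg  (last char: 'g')
  sorted[5] = get0JN$nug  (last char: 'g')
  sorted[6] = gget0JN$nu  (last char: 'u')
  sorted[7] = nugget0JN$  (last char: '$')
  sorted[8] = t0JN$nugge  (last char: 'e')
  sorted[9] = ugget0JN$n  (last char: 'n')
Last column: Nt0Jggu$en
Original string S is at sorted index 7

Answer: Nt0Jggu$en
7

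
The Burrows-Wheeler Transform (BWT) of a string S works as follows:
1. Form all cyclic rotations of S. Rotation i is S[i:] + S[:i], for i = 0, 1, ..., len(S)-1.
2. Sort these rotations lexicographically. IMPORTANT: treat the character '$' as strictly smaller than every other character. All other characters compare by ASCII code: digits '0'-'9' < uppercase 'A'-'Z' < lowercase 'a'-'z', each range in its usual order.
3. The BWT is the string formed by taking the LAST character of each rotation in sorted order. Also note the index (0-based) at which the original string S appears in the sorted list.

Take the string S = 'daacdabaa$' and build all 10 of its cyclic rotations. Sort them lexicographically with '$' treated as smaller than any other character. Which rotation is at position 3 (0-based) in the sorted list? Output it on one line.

Answer: aacdabaa$d

Derivation:
All 10 rotations (rotation i = S[i:]+S[:i]):
  rot[0] = daacdabaa$
  rot[1] = aacdabaa$d
  rot[2] = acdabaa$da
  rot[3] = cdabaa$daa
  rot[4] = dabaa$daac
  rot[5] = abaa$daacd
  rot[6] = baa$daacda
  rot[7] = aa$daacdab
  rot[8] = a$daacdaba
  rot[9] = $daacdabaa
Sorted (with $ < everything):
  sorted[0] = $daacdabaa
  sorted[1] = a$daacdaba
  sorted[2] = aa$daacdab
  sorted[3] = aacdabaa$d
  sorted[4] = abaa$daacd
  sorted[5] = acdabaa$da
  sorted[6] = baa$daacda
  sorted[7] = cdabaa$daa
  sorted[8] = daacdabaa$
  sorted[9] = dabaa$daac
sorted[3] = aacdabaa$d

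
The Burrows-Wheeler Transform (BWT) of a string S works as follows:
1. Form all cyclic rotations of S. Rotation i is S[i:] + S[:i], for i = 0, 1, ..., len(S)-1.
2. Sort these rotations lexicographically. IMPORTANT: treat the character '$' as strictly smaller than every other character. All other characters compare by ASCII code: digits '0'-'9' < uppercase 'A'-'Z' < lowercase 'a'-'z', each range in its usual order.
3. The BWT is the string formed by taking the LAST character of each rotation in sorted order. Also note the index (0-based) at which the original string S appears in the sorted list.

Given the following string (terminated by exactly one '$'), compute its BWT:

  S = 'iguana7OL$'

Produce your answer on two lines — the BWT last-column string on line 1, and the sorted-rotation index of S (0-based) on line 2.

Answer: LaO7nui$ag
7

Derivation:
All 10 rotations (rotation i = S[i:]+S[:i]):
  rot[0] = iguana7OL$
  rot[1] = guana7OL$i
  rot[2] = uana7OL$ig
  rot[3] = ana7OL$igu
  rot[4] = na7OL$igua
  rot[5] = a7OL$iguan
  rot[6] = 7OL$iguana
  rot[7] = OL$iguana7
  rot[8] = L$iguana7O
  rot[9] = $iguana7OL
Sorted (with $ < everything):
  sorted[0] = $iguana7OL  (last char: 'L')
  sorted[1] = 7OL$iguana  (last char: 'a')
  sorted[2] = L$iguana7O  (last char: 'O')
  sorted[3] = OL$iguana7  (last char: '7')
  sorted[4] = a7OL$iguan  (last char: 'n')
  sorted[5] = ana7OL$igu  (last char: 'u')
  sorted[6] = guana7OL$i  (last char: 'i')
  sorted[7] = iguana7OL$  (last char: '$')
  sorted[8] = na7OL$igua  (last char: 'a')
  sorted[9] = uana7OL$ig  (last char: 'g')
Last column: LaO7nui$ag
Original string S is at sorted index 7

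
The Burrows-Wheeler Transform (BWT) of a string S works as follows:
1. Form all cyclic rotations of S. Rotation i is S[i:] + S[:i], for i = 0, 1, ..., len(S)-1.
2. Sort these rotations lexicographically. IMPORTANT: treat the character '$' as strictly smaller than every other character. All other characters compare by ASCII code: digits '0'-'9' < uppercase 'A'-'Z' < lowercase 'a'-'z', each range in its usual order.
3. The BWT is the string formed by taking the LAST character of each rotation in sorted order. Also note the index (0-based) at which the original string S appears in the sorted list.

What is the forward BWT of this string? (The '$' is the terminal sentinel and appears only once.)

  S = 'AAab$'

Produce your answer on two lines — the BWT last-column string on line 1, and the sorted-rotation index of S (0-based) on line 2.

Answer: b$AAa
1

Derivation:
All 5 rotations (rotation i = S[i:]+S[:i]):
  rot[0] = AAab$
  rot[1] = Aab$A
  rot[2] = ab$AA
  rot[3] = b$AAa
  rot[4] = $AAab
Sorted (with $ < everything):
  sorted[0] = $AAab  (last char: 'b')
  sorted[1] = AAab$  (last char: '$')
  sorted[2] = Aab$A  (last char: 'A')
  sorted[3] = ab$AA  (last char: 'A')
  sorted[4] = b$AAa  (last char: 'a')
Last column: b$AAa
Original string S is at sorted index 1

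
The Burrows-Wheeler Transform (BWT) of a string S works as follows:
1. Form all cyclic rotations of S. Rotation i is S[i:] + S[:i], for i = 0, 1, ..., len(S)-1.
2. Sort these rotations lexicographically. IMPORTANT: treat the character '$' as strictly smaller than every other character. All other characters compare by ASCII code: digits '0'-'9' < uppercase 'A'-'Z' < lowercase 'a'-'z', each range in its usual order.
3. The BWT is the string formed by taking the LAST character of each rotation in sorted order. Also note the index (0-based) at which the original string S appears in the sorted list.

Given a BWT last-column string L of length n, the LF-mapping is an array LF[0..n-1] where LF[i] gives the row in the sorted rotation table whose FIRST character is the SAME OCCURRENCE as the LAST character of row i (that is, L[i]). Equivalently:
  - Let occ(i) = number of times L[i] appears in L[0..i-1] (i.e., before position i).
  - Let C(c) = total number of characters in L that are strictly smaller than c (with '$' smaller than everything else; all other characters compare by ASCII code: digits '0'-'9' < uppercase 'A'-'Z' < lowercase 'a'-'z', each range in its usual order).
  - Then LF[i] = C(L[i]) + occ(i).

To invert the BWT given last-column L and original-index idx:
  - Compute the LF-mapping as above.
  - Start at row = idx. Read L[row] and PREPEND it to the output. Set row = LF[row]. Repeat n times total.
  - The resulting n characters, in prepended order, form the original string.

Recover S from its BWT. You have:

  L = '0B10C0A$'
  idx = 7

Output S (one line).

LF mapping: 1 6 4 2 7 3 5 0
Walk LF starting at row 7, prepending L[row]:
  step 1: row=7, L[7]='$', prepend. Next row=LF[7]=0
  step 2: row=0, L[0]='0', prepend. Next row=LF[0]=1
  step 3: row=1, L[1]='B', prepend. Next row=LF[1]=6
  step 4: row=6, L[6]='A', prepend. Next row=LF[6]=5
  step 5: row=5, L[5]='0', prepend. Next row=LF[5]=3
  step 6: row=3, L[3]='0', prepend. Next row=LF[3]=2
  step 7: row=2, L[2]='1', prepend. Next row=LF[2]=4
  step 8: row=4, L[4]='C', prepend. Next row=LF[4]=7
Reversed output: C100AB0$

Answer: C100AB0$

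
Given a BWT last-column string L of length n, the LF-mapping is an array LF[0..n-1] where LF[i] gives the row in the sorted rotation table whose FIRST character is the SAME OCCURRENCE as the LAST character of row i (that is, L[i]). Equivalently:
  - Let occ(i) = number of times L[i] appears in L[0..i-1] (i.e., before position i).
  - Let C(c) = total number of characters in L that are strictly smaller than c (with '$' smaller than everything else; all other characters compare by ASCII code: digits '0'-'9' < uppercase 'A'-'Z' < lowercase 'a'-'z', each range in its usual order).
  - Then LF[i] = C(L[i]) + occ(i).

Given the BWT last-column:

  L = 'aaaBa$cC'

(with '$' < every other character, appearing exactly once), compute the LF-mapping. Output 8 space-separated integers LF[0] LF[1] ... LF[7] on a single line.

Char counts: '$':1, 'B':1, 'C':1, 'a':4, 'c':1
C (first-col start): C('$')=0, C('B')=1, C('C')=2, C('a')=3, C('c')=7
L[0]='a': occ=0, LF[0]=C('a')+0=3+0=3
L[1]='a': occ=1, LF[1]=C('a')+1=3+1=4
L[2]='a': occ=2, LF[2]=C('a')+2=3+2=5
L[3]='B': occ=0, LF[3]=C('B')+0=1+0=1
L[4]='a': occ=3, LF[4]=C('a')+3=3+3=6
L[5]='$': occ=0, LF[5]=C('$')+0=0+0=0
L[6]='c': occ=0, LF[6]=C('c')+0=7+0=7
L[7]='C': occ=0, LF[7]=C('C')+0=2+0=2

Answer: 3 4 5 1 6 0 7 2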